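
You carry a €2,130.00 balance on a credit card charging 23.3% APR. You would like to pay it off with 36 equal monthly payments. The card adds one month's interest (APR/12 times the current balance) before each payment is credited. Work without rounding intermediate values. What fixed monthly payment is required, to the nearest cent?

€82.79

Monthly rate r = 23.3%/12 = 1.94167% = 0.0194167.
Level-payment amortization: P = B₀·r / (1 − (1+r)^(−n)) = 2130.00·0.0194167 / (1 − 1.01942^(−36)).
Denominator 1 − (1+r)^(−36) = 0.499576459.
P = 41.3575 / 0.499576459 ≈ 82.79.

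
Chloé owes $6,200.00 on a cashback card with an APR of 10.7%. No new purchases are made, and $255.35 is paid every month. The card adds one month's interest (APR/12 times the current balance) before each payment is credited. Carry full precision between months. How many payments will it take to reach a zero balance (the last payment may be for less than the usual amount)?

28 months

Monthly rate r = 10.7%/12 = 0.891667% = 0.00891667.
Recurrence: B ← B·(1+r) − $255.35.
Month 1: interest $55.28; balance after payment $5,999.93.
Month 2: interest $53.50; balance after payment $5,798.08.
Closed form: n = −ln(1 − rB₀/P)/ln(1+r) = −ln(0.7835)/ln(1.00892) ≈ 27.485, so the balance reaches zero during payment 28.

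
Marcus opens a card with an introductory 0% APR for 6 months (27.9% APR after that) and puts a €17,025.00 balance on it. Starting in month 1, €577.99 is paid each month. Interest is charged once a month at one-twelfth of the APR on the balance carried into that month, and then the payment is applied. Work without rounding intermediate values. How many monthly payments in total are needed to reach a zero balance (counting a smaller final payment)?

41 months

Promo months 1–6 at r₀ = 0%/12 = 0; months 7+ at r₁ = 27.9%/12 = 0.02325.
After month 6 (no interest yet): B = €17,025.00 − 6·€577.99 = €13,557.06.
Then at r₁ with €577.99/mo: n₂ = −ln(1 − r₁·B/P)/ln(1+r₁) ≈ 34.29 → 35 more payments.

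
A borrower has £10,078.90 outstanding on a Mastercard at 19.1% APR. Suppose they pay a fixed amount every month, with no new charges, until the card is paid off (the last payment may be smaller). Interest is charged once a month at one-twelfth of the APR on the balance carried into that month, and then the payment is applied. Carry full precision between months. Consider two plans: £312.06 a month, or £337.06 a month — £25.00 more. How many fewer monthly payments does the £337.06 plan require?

Monthly rate r = 19.1%/12 = 1.59167% = 0.0159167.
At £312.06/mo: n = ⌈−ln(1 − rB₀/P)/ln(1+r)⌉ = 46 payments (last £219.73); total interest = total paid − £10,078.90 = £4,183.53.
At £337.06/mo: 41 payments (last £309.87); total interest £3,713.37.
Payments saved = 46 − 41 = 5.

5 fewer payments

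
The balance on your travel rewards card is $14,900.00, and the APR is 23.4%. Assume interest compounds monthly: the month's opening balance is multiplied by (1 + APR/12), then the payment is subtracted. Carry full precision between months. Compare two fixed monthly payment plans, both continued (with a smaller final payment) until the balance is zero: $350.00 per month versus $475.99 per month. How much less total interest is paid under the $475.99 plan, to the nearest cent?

$8,894.68

Monthly rate r = 23.4%/12 = 1.95% = 0.0195.
At $350.00/mo: n = ⌈−ln(1 − rB₀/P)/ln(1+r)⌉ = 92 payments (last $279.23); total interest = total paid − $14,900.00 = $17,229.23.
At $475.99/mo: 49 payments (last $387.03); total interest $8,334.55.
Interest saved = $17,229.23 − $8,334.55 = $8,894.68.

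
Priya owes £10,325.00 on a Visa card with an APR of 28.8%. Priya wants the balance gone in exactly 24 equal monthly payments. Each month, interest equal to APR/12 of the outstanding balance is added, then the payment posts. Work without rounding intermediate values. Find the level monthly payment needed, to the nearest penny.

£570.94

Monthly rate r = 28.8%/12 = 2.4% = 0.024.
Level-payment amortization: P = B₀·r / (1 − (1+r)^(−n)) = 10325.00·0.024 / (1 − 1.024^(−24)).
Denominator 1 − (1+r)^(−24) = 0.434020058.
P = 247.8 / 0.434020058 ≈ 570.94.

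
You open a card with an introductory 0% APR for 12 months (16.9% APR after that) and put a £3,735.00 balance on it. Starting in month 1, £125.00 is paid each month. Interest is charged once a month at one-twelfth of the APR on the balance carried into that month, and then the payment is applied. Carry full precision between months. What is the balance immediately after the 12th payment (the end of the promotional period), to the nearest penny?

£2,235.00

Promo months 1–12 at r₀ = 0%/12 = 0; months 13+ at r₁ = 16.9%/12 = 0.0140833.
After month 12 (no interest yet): B = £3,735.00 − 12·£125.00 = £2,235.00.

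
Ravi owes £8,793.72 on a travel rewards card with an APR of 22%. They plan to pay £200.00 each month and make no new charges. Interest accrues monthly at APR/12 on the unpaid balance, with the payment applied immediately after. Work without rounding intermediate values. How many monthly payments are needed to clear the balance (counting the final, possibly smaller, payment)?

91 payments

Monthly rate r = 22%/12 = 1.83333% = 0.0183333.
Recurrence: B ← B·(1+r) − £200.00.
Month 1: interest £161.22; balance after payment £8,754.94.
Month 2: interest £160.51; balance after payment £8,715.45.
Closed form: n = −ln(1 − rB₀/P)/ln(1+r) = −ln(0.19391)/ln(1.01833) ≈ 90.292, so the balance reaches zero during payment 91.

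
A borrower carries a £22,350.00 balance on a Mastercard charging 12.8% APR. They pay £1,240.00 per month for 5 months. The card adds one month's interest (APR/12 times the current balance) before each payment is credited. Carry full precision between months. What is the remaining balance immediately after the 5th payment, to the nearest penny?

Monthly rate r = 12.8%/12 = 1.06667% = 0.0106667.
Each month: B ← B·(1+r) − £1,240.00.
Month 1: interest £238.40; balance after payment £21,348.40.
Month 2: interest £227.72; balance after payment £20,336.12.
Month 3: interest £216.92; balance after payment £19,313.03.
Month 4: interest £206.01; balance after payment £18,279.04.
Month 5: interest £194.98; balance after payment £17,234.02.

£17,234.02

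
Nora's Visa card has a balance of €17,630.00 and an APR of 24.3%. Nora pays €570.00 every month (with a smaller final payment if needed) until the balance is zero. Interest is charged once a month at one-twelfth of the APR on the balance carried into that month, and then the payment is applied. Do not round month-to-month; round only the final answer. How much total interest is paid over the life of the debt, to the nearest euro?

€10,359

Monthly rate r = 24.3%/12 = 2.025% = 0.02025.
Payoff takes n = ⌈−ln(1 − rB₀/P)/ln(1+r)⌉ = ⌈49.102⌉ = 50 payments; the last is €58.59.
Total paid = 49·€570.00 + €58.59 = €27,988.59.
Total interest = total paid − principal = €27,988.59 − €17,630.00 = €10,358.59.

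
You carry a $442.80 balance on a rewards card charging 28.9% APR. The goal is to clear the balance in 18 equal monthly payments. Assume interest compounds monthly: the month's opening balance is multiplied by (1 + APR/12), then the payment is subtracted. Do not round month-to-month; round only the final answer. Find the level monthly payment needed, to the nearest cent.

Monthly rate r = 28.9%/12 = 2.40833% = 0.0240833.
Level-payment amortization: P = B₀·r / (1 − (1+r)^(−n)) = 442.80·0.0240833 / (1 − 1.02408^(−18)).
Denominator 1 − (1+r)^(−18) = 0.34842467.
P = 10.6641 / 0.34842467 ≈ 30.61.

$30.61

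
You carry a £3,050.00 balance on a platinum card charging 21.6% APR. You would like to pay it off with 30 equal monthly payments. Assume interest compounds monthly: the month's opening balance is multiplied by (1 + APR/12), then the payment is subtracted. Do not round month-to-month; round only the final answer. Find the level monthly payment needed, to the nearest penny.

Monthly rate r = 21.6%/12 = 1.8% = 0.018.
Level-payment amortization: P = B₀·r / (1 − (1+r)^(−n)) = 3050.00·0.018 / (1 − 1.018^(−30)).
Denominator 1 − (1+r)^(−30) = 0.414446394.
P = 54.9 / 0.414446394 ≈ 132.47.

£132.47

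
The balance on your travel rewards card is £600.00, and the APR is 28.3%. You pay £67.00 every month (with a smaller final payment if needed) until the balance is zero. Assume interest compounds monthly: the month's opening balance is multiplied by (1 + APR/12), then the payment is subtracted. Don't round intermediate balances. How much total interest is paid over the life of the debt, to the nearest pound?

£82

Monthly rate r = 28.3%/12 = 2.35833% = 0.0235833.
Payoff takes n = ⌈−ln(1 − rB₀/P)/ln(1+r)⌉ = ⌈10.178⌉ = 11 payments; the last is £12.01.
Total paid = 10·£67.00 + £12.01 = £682.01.
Total interest = total paid − principal = £682.01 − £600.00 = £82.01.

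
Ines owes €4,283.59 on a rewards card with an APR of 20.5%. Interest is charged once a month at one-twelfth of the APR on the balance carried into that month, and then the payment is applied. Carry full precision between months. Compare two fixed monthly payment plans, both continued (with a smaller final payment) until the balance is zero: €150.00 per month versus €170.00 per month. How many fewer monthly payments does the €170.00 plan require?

Monthly rate r = 20.5%/12 = 1.70833% = 0.0170833.
At €150.00/mo: n = ⌈−ln(1 − rB₀/P)/ln(1+r)⌉ = 40 payments (last €75.77); total interest = total paid − €4,283.59 = €1,642.18.
At €170.00/mo: 34 payments (last €39.75); total interest €1,366.16.
Payments saved = 40 − 34 = 6.

6 fewer payments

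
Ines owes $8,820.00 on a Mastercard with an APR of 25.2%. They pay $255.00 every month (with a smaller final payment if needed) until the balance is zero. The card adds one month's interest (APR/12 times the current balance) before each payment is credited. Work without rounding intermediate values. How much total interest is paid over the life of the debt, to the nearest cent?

Monthly rate r = 25.2%/12 = 2.1% = 0.021.
Payoff takes n = ⌈−ln(1 − rB₀/P)/ln(1+r)⌉ = ⌈62.356⌉ = 63 payments; the last is $91.39.
Total paid = 62·$255.00 + $91.39 = $15,901.39.
Total interest = total paid − principal = $15,901.39 − $8,820.00 = $7,081.39.

$7,081.39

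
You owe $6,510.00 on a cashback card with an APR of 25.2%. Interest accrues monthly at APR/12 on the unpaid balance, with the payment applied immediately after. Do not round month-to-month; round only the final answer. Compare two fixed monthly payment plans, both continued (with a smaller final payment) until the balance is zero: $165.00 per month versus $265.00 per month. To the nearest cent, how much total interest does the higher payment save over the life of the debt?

$4,750.43

Monthly rate r = 25.2%/12 = 2.1% = 0.021.
At $165.00/mo: n = ⌈−ln(1 − rB₀/P)/ln(1+r)⌉ = 85 payments (last $140.77); total interest = total paid − $6,510.00 = $7,490.77.
At $265.00/mo: 35 payments (last $240.34); total interest $2,740.34.
Interest saved = $7,490.77 − $2,740.34 = $4,750.43.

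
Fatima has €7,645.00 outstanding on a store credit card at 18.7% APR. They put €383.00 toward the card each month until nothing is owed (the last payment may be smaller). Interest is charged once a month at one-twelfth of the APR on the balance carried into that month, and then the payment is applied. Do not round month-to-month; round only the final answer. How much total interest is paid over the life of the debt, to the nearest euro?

€1,584

Monthly rate r = 18.7%/12 = 1.55833% = 0.0155833.
Payoff takes n = ⌈−ln(1 − rB₀/P)/ln(1+r)⌉ = ⌈24.096⌉ = 25 payments; the last is €36.91.
Total paid = 24·€383.00 + €36.91 = €9,228.91.
Total interest = total paid − principal = €9,228.91 − €7,645.00 = €1,583.91.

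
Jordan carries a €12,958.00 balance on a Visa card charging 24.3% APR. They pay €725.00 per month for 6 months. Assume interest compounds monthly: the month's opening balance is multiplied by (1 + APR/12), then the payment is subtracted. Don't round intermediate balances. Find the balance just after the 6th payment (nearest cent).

Monthly rate r = 24.3%/12 = 2.025% = 0.02025.
Each month: B ← B·(1+r) − €725.00.
Month 1: interest €262.40; balance after payment €12,495.40.
Month 2: interest €253.03; balance after payment €12,023.43.
Month 3: interest €243.47; balance after payment €11,541.91.
Month 4: interest €233.72; balance after payment €11,050.63.
Month 5: interest €223.78; balance after payment €10,549.40.
Month 6: interest €213.63; balance after payment €10,038.03.

€10,038.03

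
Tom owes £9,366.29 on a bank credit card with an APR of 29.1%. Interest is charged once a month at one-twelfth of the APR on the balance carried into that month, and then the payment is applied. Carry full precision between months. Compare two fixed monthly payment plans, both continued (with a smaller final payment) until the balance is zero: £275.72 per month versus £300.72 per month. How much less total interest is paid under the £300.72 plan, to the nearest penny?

Monthly rate r = 29.1%/12 = 2.425% = 0.02425.
At £275.72/mo: n = ⌈−ln(1 − rB₀/P)/ln(1+r)⌉ = 73 payments (last £125.72); total interest = total paid − £9,366.29 = £10,611.27.
At £300.72/mo: 59 payments (last £226.43); total interest £8,301.90.
Interest saved = £10,611.27 − £8,301.90 = £2,309.37.

£2,309.37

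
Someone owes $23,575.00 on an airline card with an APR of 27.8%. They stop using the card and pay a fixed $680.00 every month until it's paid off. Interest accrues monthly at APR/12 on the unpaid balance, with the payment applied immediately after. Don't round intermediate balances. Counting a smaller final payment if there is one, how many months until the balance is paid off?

Monthly rate r = 27.8%/12 = 2.31667% = 0.0231667.
Recurrence: B ← B·(1+r) − $680.00.
Month 1: interest $546.15; balance after payment $23,441.15.
Month 2: interest $543.05; balance after payment $23,304.21.
Closed form: n = −ln(1 − rB₀/P)/ln(1+r) = −ln(0.19683)/ln(1.02317) ≈ 70.971, so the balance reaches zero during payment 71.

71 months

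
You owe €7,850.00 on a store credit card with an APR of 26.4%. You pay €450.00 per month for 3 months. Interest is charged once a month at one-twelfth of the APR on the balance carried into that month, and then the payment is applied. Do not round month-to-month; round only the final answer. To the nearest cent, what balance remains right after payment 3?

€6,999.66

Monthly rate r = 26.4%/12 = 2.2% = 0.022.
Each month: B ← B·(1+r) − €450.00.
Month 1: interest €172.70; balance after payment €7,572.70.
Month 2: interest €166.60; balance after payment €7,289.30.
Month 3: interest €160.36; balance after payment €6,999.66.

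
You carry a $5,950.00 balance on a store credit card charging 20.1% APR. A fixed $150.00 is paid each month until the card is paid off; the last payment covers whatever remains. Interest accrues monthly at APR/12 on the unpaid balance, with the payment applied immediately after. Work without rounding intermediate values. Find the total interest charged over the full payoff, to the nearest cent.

Monthly rate r = 20.1%/12 = 1.675% = 0.01675.
Payoff takes n = ⌈−ln(1 − rB₀/P)/ln(1+r)⌉ = ⌈65.732⌉ = 66 payments; the last is $109.98.
Total paid = 65·$150.00 + $109.98 = $9,859.98.
Total interest = total paid − principal = $9,859.98 − $5,950.00 = $3,909.98.

$3,909.98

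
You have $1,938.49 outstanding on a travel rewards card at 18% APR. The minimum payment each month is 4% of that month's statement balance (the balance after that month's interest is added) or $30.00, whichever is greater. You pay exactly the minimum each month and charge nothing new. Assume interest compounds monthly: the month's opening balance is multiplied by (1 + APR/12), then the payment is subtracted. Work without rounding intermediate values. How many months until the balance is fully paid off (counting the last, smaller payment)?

69 months

Monthly rate r = 18%/12 = 1.5% = 0.015.
While 4% of the post-interest balance exceeds $30.00, each month B ← (B·(1+r))·(1 − 0.04), i.e. B shrinks by the factor (1+r)·0.96 = 0.9744.
This holds for months 1–38. Entering month 39 the balance is $723.57; 4% of the post-interest balance is now below $30.00, so the flat $30.00 minimum applies from here.
From month 39 a fixed $30.00 at rate r clears $723.57 in 31 more payments. Total: 38 + 31 = 69 months.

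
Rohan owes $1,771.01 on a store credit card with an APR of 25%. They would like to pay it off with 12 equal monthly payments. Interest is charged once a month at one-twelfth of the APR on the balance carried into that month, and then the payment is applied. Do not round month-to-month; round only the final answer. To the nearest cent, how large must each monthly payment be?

$168.32

Monthly rate r = 25%/12 = 2.08333% = 0.0208333.
Level-payment amortization: P = B₀·r / (1 − (1+r)^(−n)) = 1771.01·0.0208333 / (1 − 1.02083^(−12)).
Denominator 1 − (1+r)^(−12) = 0.219196254.
P = 36.896 / 0.219196254 ≈ 168.32.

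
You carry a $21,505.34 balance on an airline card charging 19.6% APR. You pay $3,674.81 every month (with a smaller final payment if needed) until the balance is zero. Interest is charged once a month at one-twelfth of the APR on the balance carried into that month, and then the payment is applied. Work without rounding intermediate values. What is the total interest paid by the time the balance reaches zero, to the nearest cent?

Monthly rate r = 19.6%/12 = 1.63333% = 0.0163333.
Payoff takes n = ⌈−ln(1 − rB₀/P)/ln(1+r)⌉ = ⌈6.201⌉ = 7 payments; the last is $743.73.
Total paid = 6·$3,674.81 + $743.73 = $22,792.59.
Total interest = total paid − principal = $22,792.59 − $21,505.34 = $1,287.25.

$1,287.25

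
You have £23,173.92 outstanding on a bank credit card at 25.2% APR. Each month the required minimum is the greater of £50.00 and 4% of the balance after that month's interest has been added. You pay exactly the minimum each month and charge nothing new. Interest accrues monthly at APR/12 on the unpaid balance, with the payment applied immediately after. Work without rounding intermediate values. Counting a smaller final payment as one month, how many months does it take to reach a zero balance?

182 months

Monthly rate r = 25.2%/12 = 2.1% = 0.021.
While 4% of the post-interest balance exceeds £50.00, each month B ← (B·(1+r))·(1 − 0.04), i.e. B shrinks by the factor (1+r)·0.96 = 0.98016.
This holds for months 1–147. Entering month 148 the balance is £1,218.02; 4% of the post-interest balance is now below £50.00, so the flat £50.00 minimum applies from here.
From month 148 a fixed £50.00 at rate r clears £1,218.02 in 35 more payments. Total: 147 + 35 = 182 months.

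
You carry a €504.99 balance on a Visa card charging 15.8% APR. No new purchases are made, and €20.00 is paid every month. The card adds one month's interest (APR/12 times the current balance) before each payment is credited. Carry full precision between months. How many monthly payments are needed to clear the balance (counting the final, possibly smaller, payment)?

Monthly rate r = 15.8%/12 = 1.31667% = 0.0131667.
Recurrence: B ← B·(1+r) − €20.00.
Month 1: interest €6.65; balance after payment €491.64.
Month 2: interest €6.47; balance after payment €478.11.
Closed form: n = −ln(1 − rB₀/P)/ln(1+r) = −ln(0.66755)/ln(1.01317) ≈ 30.896, so the balance reaches zero during payment 31.

31 months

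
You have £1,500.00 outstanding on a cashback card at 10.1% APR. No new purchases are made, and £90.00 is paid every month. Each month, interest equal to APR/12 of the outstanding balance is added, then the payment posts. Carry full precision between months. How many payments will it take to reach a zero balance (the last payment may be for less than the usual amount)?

Monthly rate r = 10.1%/12 = 0.841667% = 0.00841667.
Recurrence: B ← B·(1+r) − £90.00.
Month 1: interest £12.62; balance after payment £1,422.62.
Month 2: interest £11.97; balance after payment £1,344.60.
Closed form: n = −ln(1 − rB₀/P)/ln(1+r) = −ln(0.85972)/ln(1.00842) ≈ 18.033, so the balance reaches zero during payment 19.

19 months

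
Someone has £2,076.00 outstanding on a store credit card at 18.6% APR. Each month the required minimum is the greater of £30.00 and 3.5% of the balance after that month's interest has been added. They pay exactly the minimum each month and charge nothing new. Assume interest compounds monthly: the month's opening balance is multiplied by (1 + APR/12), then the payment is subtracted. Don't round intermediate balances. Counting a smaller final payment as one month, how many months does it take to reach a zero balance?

Monthly rate r = 18.6%/12 = 1.55% = 0.0155.
While 3.5% of the post-interest balance exceeds £30.00, each month B ← (B·(1+r))·(1 − 0.035), i.e. B shrinks by the factor (1+r)·0.965 = 0.97996.
This holds for months 1–45. Entering month 46 the balance is £834.74; 3.5% of the post-interest balance is now below £30.00, so the flat £30.00 minimum applies from here.
From month 46 a fixed £30.00 at rate r clears £834.74 in 37 more payments. Total: 45 + 37 = 82 months.

82 months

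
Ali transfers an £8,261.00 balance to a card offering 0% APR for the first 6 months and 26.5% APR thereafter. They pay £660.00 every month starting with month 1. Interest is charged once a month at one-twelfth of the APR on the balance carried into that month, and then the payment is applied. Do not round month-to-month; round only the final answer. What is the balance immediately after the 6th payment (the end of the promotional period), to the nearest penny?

£4,301.00

Promo months 1–6 at r₀ = 0%/12 = 0; months 7+ at r₁ = 26.5%/12 = 0.0220833.
After month 6 (no interest yet): B = £8,261.00 − 6·£660.00 = £4,301.00.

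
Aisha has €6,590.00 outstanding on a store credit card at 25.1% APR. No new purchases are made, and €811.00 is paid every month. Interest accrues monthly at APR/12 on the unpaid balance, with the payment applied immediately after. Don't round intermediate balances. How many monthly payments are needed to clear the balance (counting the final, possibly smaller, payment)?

Monthly rate r = 25.1%/12 = 2.09167% = 0.0209167.
Recurrence: B ← B·(1+r) − €811.00.
Month 1: interest €137.84; balance after payment €5,916.84.
Month 2: interest €123.76; balance after payment €5,229.60.
Closed form: n = −ln(1 − rB₀/P)/ln(1+r) = −ln(0.83004)/ln(1.02092) ≈ 8.999, so the balance reaches zero during payment 9.

9 months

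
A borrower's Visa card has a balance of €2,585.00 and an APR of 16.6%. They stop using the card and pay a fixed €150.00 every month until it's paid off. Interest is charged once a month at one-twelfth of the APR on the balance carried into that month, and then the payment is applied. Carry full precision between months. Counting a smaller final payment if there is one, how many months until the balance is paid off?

Monthly rate r = 16.6%/12 = 1.38333% = 0.0138333.
Recurrence: B ← B·(1+r) − €150.00.
Month 1: interest €35.76; balance after payment €2,470.76.
Month 2: interest €34.18; balance after payment €2,354.94.
Closed form: n = −ln(1 − rB₀/P)/ln(1+r) = −ln(0.76161)/ln(1.01383) ≈ 19.822, so the balance reaches zero during payment 20.

20 payments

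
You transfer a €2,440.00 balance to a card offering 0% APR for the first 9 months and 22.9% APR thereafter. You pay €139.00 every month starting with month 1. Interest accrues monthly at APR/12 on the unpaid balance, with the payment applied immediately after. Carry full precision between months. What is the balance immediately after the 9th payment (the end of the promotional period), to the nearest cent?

Promo months 1–9 at r₀ = 0%/12 = 0; months 10+ at r₁ = 22.9%/12 = 0.0190833.
After month 9 (no interest yet): B = €2,440.00 − 9·€139.00 = €1,189.00.

€1,189.00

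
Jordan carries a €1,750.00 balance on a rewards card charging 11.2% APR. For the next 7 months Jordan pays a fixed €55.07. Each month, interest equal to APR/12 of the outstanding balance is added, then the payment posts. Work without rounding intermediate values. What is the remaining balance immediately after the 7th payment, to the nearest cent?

Monthly rate r = 11.2%/12 = 0.933333% = 0.00933333.
Each month: B ← B·(1+r) − €55.07.
Month 1: interest €16.33; balance after payment €1,711.26.
Month 2: interest €15.97; balance after payment €1,672.17.
Month 3: interest €15.61; balance after payment €1,632.70.
Month 4: interest €15.24; balance after payment €1,592.87.
Month 5: interest €14.87; balance after payment €1,552.67.
Month 6: interest €14.49; balance after payment €1,512.09.
Month 7: interest €14.11; balance after payment €1,471.13.

€1,471.13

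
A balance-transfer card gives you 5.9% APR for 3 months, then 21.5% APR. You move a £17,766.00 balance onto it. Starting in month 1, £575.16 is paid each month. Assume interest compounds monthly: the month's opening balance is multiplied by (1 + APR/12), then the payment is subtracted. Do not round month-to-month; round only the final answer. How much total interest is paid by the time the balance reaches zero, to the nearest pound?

Promo months 1–3 at r₀ = 5.9%/12 = 0.00491667; months 4+ at r₁ = 21.5%/12 = 0.0179167.
After month 3: iterate B ← B·(1+r₀) − £575.16 for 3 months → £16,295.36.
Then at r₁ with £575.16/mo: n₂ = −ln(1 − r₁·B/P)/ln(1+r₁) ≈ 39.90 → 40 more payments.
Total paid = 42·£575.16 + £516.28 = £24,673.00; interest = £24,673.00 − £17,766.00 = £6,907.00.

£6,907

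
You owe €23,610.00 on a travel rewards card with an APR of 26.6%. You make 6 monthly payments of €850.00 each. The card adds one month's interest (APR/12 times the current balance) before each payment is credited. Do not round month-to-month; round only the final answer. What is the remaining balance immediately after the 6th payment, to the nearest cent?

€21,538.26

Monthly rate r = 26.6%/12 = 2.21667% = 0.0221667.
Each month: B ← B·(1+r) − €850.00.
Month 1: interest €523.36; balance after payment €23,283.35.
Month 2: interest €516.11; balance after payment €22,949.47.
Month 3: interest €508.71; balance after payment €22,608.18.
Month 4: interest €501.15; balance after payment €22,259.33.
Month 5: interest €493.42; balance after payment €21,902.75.
Month 6: interest €485.51; balance after payment €21,538.26.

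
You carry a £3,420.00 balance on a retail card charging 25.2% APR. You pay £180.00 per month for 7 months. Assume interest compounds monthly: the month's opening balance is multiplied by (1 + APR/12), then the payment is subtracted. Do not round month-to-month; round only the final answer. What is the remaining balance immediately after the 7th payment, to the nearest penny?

Monthly rate r = 25.2%/12 = 2.1% = 0.021.
Each month: B ← B·(1+r) − £180.00.
Month 1: interest £71.82; balance after payment £3,311.82.
Month 2: interest £69.55; balance after payment £3,201.37.
Month 3: interest £67.23; balance after payment £3,088.60.
Month 4: interest £64.86; balance after payment £2,973.46.
Month 5: interest £62.44; balance after payment £2,855.90.
Month 6: interest £59.97; balance after payment £2,735.87.
Month 7: interest £57.45; balance after payment £2,613.33.

£2,613.33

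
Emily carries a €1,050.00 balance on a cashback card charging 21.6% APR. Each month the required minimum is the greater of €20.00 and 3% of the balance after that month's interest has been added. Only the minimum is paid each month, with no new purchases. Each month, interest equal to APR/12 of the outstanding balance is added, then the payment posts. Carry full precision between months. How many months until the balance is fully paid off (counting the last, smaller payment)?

88 months

Monthly rate r = 21.6%/12 = 1.8% = 0.018.
While 3% of the post-interest balance exceeds €20.00, each month B ← (B·(1+r))·(1 − 0.03), i.e. B shrinks by the factor (1+r)·0.97 = 0.98746.
This holds for months 1–38. Entering month 39 the balance is €650.03; 3% of the post-interest balance is now below €20.00, so the flat €20.00 minimum applies from here.
From month 39 a fixed €20.00 at rate r clears €650.03 in 50 more payments. Total: 38 + 50 = 88 months.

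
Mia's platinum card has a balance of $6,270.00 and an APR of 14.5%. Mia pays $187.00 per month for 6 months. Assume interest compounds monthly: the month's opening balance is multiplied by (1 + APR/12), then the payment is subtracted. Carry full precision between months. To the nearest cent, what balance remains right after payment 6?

Monthly rate r = 14.5%/12 = 1.20833% = 0.0120833.
Each month: B ← B·(1+r) − $187.00.
Month 1: interest $75.76; balance after payment $6,158.76.
Month 2: interest $74.42; balance after payment $6,046.18.
Month 3: interest $73.06; balance after payment $5,932.24.
Month 4: interest $71.68; balance after payment $5,816.92.
Month 5: interest $70.29; balance after payment $5,700.21.
Month 6: interest $68.88; balance after payment $5,582.09.

$5,582.09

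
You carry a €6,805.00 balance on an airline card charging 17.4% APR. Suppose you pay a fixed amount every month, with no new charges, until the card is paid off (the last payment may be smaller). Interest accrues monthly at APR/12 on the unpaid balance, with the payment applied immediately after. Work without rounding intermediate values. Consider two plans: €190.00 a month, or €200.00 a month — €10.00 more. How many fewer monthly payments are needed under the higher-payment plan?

3 fewer payments

Monthly rate r = 17.4%/12 = 1.45% = 0.0145.
At €190.00/mo: n = ⌈−ln(1 − rB₀/P)/ln(1+r)⌉ = 51 payments (last €168.78); total interest = total paid − €6,805.00 = €2,863.78.
At €200.00/mo: 48 payments (last €46.84); total interest €2,641.84.
Payments saved = 51 − 48 = 3.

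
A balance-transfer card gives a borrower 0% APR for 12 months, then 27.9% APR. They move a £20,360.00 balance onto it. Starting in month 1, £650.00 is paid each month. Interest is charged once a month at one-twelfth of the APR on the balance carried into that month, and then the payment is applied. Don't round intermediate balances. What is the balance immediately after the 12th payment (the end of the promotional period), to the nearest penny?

£12,560.00

Promo months 1–12 at r₀ = 0%/12 = 0; months 13+ at r₁ = 27.9%/12 = 0.02325.
After month 12 (no interest yet): B = £20,360.00 − 12·£650.00 = £12,560.00.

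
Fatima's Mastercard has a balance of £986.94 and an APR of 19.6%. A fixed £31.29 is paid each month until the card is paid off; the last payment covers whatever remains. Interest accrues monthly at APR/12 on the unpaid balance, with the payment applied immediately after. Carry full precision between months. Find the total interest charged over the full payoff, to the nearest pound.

Monthly rate r = 19.6%/12 = 1.63333% = 0.0163333.
Payoff takes n = ⌈−ln(1 − rB₀/P)/ln(1+r)⌉ = ⌈44.686⌉ = 45 payments; the last is £21.53.
Total paid = 44·£31.29 + £21.53 = £1,398.29.
Total interest = total paid − principal = £1,398.29 − £986.94 = £411.35.

£411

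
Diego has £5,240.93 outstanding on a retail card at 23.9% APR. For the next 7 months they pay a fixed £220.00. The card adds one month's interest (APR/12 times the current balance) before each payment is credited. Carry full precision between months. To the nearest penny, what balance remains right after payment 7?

Monthly rate r = 23.9%/12 = 1.99167% = 0.0199167.
Each month: B ← B·(1+r) − £220.00.
Month 1: interest £104.38; balance after payment £5,125.31.
Month 2: interest £102.08; balance after payment £5,007.39.
Month 3: interest £99.73; balance after payment £4,887.12.
Month 4: interest £97.34; balance after payment £4,764.46.
Month 5: interest £94.89; balance after payment £4,639.35.
Month 6: interest £92.40; balance after payment £4,511.75.
Month 7: interest £89.86; balance after payment £4,381.61.

£4,381.61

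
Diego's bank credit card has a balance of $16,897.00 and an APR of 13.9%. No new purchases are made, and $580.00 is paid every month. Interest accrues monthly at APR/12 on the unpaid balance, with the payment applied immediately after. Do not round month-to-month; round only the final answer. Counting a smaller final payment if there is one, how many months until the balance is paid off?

Monthly rate r = 13.9%/12 = 1.15833% = 0.0115833.
Recurrence: B ← B·(1+r) − $580.00.
Month 1: interest $195.72; balance after payment $16,512.72.
Month 2: interest $191.27; balance after payment $16,124.00.
Closed form: n = −ln(1 − rB₀/P)/ln(1+r) = −ln(0.66255)/ln(1.01158) ≈ 35.745, so the balance reaches zero during payment 36.

36 months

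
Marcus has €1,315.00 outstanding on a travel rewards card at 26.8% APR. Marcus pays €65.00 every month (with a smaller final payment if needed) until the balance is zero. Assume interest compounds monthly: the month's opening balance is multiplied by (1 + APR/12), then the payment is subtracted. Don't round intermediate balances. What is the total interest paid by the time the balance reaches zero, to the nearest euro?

€454

Monthly rate r = 26.8%/12 = 2.23333% = 0.0223333.
Payoff takes n = ⌈−ln(1 − rB₀/P)/ln(1+r)⌉ = ⌈27.217⌉ = 28 payments; the last is €14.21.
Total paid = 27·€65.00 + €14.21 = €1,769.21.
Total interest = total paid − principal = €1,769.21 − €1,315.00 = €454.21.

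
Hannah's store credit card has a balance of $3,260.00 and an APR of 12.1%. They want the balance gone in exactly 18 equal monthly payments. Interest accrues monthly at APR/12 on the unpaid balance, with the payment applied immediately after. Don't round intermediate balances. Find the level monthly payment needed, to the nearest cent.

Monthly rate r = 12.1%/12 = 1.00833% = 0.0100833.
Level-payment amortization: P = B₀·r / (1 − (1+r)^(−n)) = 3260.00·0.0100833 / (1 − 1.01008^(−18)).
Denominator 1 − (1+r)^(−18) = 0.165223323.
P = 32.8717 / 0.165223323 ≈ 198.95.

$198.95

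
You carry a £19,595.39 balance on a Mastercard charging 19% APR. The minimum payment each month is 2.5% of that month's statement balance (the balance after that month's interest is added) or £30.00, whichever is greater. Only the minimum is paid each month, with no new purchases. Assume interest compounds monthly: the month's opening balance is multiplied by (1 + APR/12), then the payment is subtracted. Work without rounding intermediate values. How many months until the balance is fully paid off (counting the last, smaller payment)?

Monthly rate r = 19%/12 = 1.58333% = 0.0158333.
While 2.5% of the post-interest balance exceeds £30.00, each month B ← (B·(1+r))·(1 − 0.025), i.e. B shrinks by the factor (1+r)·0.975 = 0.99044.
This holds for months 1–293. Entering month 294 the balance is £1,173.51; 2.5% of the post-interest balance is now below £30.00, so the flat £30.00 minimum applies from here.
From month 294 a fixed £30.00 at rate r clears £1,173.51 in 62 more payments. Total: 293 + 62 = 355 months.

355 months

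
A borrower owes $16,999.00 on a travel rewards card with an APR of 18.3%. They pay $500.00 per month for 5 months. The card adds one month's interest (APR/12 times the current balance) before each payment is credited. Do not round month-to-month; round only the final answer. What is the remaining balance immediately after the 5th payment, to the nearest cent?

Monthly rate r = 18.3%/12 = 1.525% = 0.01525.
Each month: B ← B·(1+r) − $500.00.
Month 1: interest $259.23; balance after payment $16,758.23.
Month 2: interest $255.56; balance after payment $16,513.80.
Month 3: interest $251.84; balance after payment $16,265.63.
Month 4: interest $248.05; balance after payment $16,013.68.
Month 5: interest $244.21; balance after payment $15,757.89.

$15,757.89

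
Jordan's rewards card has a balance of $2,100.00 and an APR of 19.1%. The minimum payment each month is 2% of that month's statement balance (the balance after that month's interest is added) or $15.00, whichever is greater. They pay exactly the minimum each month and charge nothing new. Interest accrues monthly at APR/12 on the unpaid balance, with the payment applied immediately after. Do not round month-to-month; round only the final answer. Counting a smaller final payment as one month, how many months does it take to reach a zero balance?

334 months

Monthly rate r = 19.1%/12 = 1.59167% = 0.0159167.
While 2% of the post-interest balance exceeds $15.00, each month B ← (B·(1+r))·(1 − 0.02), i.e. B shrinks by the factor (1+r)·0.98 = 0.9956.
This holds for months 1–237. Entering month 238 the balance is $738.19; 2% of the post-interest balance is now below $15.00, so the flat $15.00 minimum applies from here.
From month 238 a fixed $15.00 at rate r clears $738.19 in 97 more payments. Total: 237 + 97 = 334 months.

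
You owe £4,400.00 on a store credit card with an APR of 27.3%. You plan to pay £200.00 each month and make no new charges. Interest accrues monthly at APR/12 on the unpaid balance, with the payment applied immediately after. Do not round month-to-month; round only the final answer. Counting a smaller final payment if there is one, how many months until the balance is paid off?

31 months

Monthly rate r = 27.3%/12 = 2.275% = 0.02275.
Recurrence: B ← B·(1+r) − £200.00.
Month 1: interest £100.10; balance after payment £4,300.10.
Month 2: interest £97.83; balance after payment £4,197.93.
Closed form: n = −ln(1 − rB₀/P)/ln(1+r) = −ln(0.4995)/ln(1.02275) ≈ 30.858, so the balance reaches zero during payment 31.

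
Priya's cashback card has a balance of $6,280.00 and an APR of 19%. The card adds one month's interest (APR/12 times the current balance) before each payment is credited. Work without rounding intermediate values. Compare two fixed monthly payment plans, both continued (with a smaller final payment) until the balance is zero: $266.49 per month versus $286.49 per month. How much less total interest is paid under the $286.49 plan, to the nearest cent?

$148.05

Monthly rate r = 19%/12 = 1.58333% = 0.0158333.
At $266.49/mo: n = ⌈−ln(1 − rB₀/P)/ln(1+r)⌉ = 30 payments (last $194.38); total interest = total paid − $6,280.00 = $1,642.59.
At $286.49/mo: 28 payments (last $39.31); total interest $1,494.54.
Interest saved = $1,642.59 − $1,494.54 = $148.05.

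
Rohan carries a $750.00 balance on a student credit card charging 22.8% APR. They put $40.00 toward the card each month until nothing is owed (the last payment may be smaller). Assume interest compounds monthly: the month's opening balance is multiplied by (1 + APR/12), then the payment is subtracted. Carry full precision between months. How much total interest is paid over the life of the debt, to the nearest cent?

Monthly rate r = 22.8%/12 = 1.9% = 0.019.
Payoff takes n = ⌈−ln(1 − rB₀/P)/ln(1+r)⌉ = ⌈23.401⌉ = 24 payments; the last is $16.12.
Total paid = 23·$40.00 + $16.12 = $936.12.
Total interest = total paid − principal = $936.12 − $750.00 = $186.12.

$186.12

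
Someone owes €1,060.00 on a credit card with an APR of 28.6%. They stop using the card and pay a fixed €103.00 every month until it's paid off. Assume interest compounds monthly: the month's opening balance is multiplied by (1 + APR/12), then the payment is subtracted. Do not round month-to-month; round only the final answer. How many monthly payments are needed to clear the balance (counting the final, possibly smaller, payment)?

12 months

Monthly rate r = 28.6%/12 = 2.38333% = 0.0238333.
Recurrence: B ← B·(1+r) − €103.00.
Month 1: interest €25.26; balance after payment €982.26.
Month 2: interest €23.41; balance after payment €902.67.
Closed form: n = −ln(1 − rB₀/P)/ln(1+r) = −ln(0.75472)/ln(1.02383) ≈ 11.947, so the balance reaches zero during payment 12.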